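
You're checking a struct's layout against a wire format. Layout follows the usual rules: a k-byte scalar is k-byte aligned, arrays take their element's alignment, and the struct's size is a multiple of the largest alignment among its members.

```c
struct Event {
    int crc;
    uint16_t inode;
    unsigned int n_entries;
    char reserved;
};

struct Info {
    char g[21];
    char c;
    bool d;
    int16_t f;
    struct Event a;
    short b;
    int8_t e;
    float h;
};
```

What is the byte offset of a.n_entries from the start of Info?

36

Event: 0..4  crc  (4B, 4-aligned); 4..6  inode  (2B, 2-aligned); 6..8  -- padding (2B); 8..12  n_entries  (4B, 4-aligned); 12..13  reserved  (1B, 1-aligned); 13..16  -- tail padding (3B); sizeof = 16, alignof = 4
0..21  g  (21B, 1-aligned)
21..22  c  (1B, 1-aligned)
22..23  d  (1B, 1-aligned)
23..24  -- padding (1B)
24..26  f  (2B, 2-aligned)
26..28  -- padding (2B)
28..44  a  (16B, 4-aligned)
within Event: n_entries at 8
28 + 8 = 36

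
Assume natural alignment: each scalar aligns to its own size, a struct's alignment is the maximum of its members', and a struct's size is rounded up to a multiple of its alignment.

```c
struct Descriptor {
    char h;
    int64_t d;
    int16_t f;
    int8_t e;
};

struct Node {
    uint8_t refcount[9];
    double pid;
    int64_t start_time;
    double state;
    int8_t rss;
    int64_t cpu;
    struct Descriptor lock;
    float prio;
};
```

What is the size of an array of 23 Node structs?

2024

Descriptor: h at 0 (size 1, align 1) → ends 1; pad 7 to align 8 for d; d at 8 (size 8, align 8) → ends 16; f at 16 (size 2, align 2) → ends 18; e at 18 (size 1, align 1) → ends 19; tail pad 5 to reach multiple of 8; total 24 bytes, alignment 8
refcount at 0 (size 9, align 1) → ends 9
pad 7 to align 8 for pid
pid at 16 (size 8, align 8) → ends 24
start_time at 24 (size 8, align 8) → ends 32
state at 32 (size 8, align 8) → ends 40
rss at 40 (size 1, align 1) → ends 41
pad 7 to align 8 for cpu
cpu at 48 (size 8, align 8) → ends 56
lock at 56 (size 24, align 8) → ends 80
prio at 80 (size 4, align 4) → ends 84
tail pad 4 to reach multiple of 8
total 88 bytes, alignment 8
array of 23: 23 × 88 = 2024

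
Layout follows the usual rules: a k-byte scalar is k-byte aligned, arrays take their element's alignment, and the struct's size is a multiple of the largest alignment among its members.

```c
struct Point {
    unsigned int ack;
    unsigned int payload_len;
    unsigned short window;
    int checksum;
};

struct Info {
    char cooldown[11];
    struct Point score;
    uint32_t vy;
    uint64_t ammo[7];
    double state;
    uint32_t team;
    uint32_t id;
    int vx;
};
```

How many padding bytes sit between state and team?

Point: ack at 0 (size 4, align 4) → ends 4; payload_len at 4 (size 4, align 4) → ends 8; window at 8 (size 2, align 2) → ends 10; pad 2 to align 4 for checksum; checksum at 12 (size 4, align 4) → ends 16; total 16 bytes, alignment 4
cooldown at 0 (size 11, align 1) → ends 11
pad 1 to align 4 for score
score at 12 (size 16, align 4) → ends 28
vy at 28 (size 4, align 4) → ends 32
ammo at 32 (size 56, align 8) → ends 88
state at 88 (size 8, align 8) → ends 96
team at 96 (size 4, align 4) → ends 100

0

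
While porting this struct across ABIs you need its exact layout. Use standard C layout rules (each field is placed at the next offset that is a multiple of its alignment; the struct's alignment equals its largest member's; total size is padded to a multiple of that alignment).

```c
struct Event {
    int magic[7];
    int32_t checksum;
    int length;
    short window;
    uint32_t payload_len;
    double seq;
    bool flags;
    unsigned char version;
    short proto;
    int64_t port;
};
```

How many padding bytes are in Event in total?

10

0..28  magic  (28B, 4-aligned)
28..32  checksum  (4B, 4-aligned)
32..36  length  (4B, 4-aligned)
36..38  window  (2B, 2-aligned)
38..40  -- padding (2B)
40..44  payload_len  (4B, 4-aligned)
44..48  -- padding (4B)
48..56  seq  (8B, 8-aligned)
56..57  flags  (1B, 1-aligned)
57..58  version  (1B, 1-aligned)
58..60  proto  (2B, 2-aligned)
60..64  -- padding (4B)
64..72  port  (8B, 8-aligned)
sizeof = 72, alignof = 8
data bytes 62, size 72 → padding 10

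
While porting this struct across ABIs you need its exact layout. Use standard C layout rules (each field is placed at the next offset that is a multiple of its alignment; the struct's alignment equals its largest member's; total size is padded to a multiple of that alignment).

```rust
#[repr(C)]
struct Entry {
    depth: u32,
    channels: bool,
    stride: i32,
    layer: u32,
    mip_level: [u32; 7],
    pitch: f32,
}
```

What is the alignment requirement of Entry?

4

member alignments: depth=4, channels=1, stride=4, layer=4, mip_level=4, pitch=4
max = 4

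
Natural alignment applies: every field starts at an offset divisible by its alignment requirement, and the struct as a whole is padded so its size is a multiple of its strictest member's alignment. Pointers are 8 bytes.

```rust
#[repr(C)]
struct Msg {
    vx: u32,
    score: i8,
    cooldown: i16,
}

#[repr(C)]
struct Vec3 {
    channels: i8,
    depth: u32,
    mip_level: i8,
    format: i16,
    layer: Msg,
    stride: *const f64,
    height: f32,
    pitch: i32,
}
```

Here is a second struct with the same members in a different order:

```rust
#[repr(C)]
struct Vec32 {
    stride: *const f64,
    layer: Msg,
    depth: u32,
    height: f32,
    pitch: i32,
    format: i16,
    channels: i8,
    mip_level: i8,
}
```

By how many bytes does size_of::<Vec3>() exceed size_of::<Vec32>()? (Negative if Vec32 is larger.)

Msg: 0..4  vx  (4B, 4-aligned); 4..5  score  (1B, 1-aligned); 5..6  -- padding (1B); 6..8  cooldown  (2B, 2-aligned); sizeof = 8, alignof = 4
0..1  channels  (1B, 1-aligned)
1..4  -- padding (3B)
4..8  depth  (4B, 4-aligned)
8..9  mip_level  (1B, 1-aligned)
9..10  -- padding (1B)
10..12  format  (2B, 2-aligned)
12..20  layer  (8B, 4-aligned)
20..24  -- padding (4B)
24..32  stride  (8B, 8-aligned)
32..36  height  (4B, 4-aligned)
36..40  pitch  (4B, 4-aligned)
sizeof = 40, alignof = 8
— Vec32 —
0..8  stride  (8B, 8-aligned)
8..16  layer  (8B, 4-aligned)
16..20  depth  (4B, 4-aligned)
20..24  height  (4B, 4-aligned)
24..28  pitch  (4B, 4-aligned)
28..30  format  (2B, 2-aligned)
30..31  channels  (1B, 1-aligned)
31..32  mip_level  (1B, 1-aligned)
sizeof = 32, alignof = 8
40 − 32 = 8

8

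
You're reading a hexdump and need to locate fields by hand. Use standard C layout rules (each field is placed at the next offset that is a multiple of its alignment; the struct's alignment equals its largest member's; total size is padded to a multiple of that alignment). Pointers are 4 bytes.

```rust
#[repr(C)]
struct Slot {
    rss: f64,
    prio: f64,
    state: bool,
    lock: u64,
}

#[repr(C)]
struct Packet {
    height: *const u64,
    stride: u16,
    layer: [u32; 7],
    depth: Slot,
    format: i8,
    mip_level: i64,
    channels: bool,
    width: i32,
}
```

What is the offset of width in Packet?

92

Slot: @0: rss [8B, align 8] → 8; @8: prio [8B, align 8] → 16; @16: state [1B, align 1] → 17; +7 pad (align 8); @24: lock [8B, align 8] → 32; size 32, align 8
@0: height [4B, align 4] → 4
@4: stride [2B, align 2] → 6
+2 pad (align 4)
@8: layer [28B, align 4] → 36
+4 pad (align 8)
@40: depth [32B, align 8] → 72
@72: format [1B, align 1] → 73
+7 pad (align 8)
@80: mip_level [8B, align 8] → 88
@88: channels [1B, align 1] → 89
+3 pad (align 4)
@92: width [4B, align 4] → 96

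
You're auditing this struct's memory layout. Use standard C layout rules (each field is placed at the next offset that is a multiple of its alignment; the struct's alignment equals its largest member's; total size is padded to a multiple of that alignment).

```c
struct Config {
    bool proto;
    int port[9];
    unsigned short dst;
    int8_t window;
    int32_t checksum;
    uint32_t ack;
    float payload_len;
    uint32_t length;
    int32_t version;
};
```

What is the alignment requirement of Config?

member alignments: proto=1, port=4, dst=2, window=1, checksum=4, ack=4, payload_len=4, length=4, version=4
max = 4

4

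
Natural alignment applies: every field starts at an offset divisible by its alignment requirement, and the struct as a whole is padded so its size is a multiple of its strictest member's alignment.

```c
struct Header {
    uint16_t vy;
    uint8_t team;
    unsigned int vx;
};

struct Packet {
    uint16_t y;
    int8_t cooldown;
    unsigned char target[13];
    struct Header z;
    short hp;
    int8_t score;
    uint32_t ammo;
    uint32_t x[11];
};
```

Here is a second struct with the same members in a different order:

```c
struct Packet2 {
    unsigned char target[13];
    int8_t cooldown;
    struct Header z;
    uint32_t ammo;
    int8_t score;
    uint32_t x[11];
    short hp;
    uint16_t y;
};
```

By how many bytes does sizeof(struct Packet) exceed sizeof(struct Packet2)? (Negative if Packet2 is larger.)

Header: 0..2  vy  (2B, 2-aligned); 2..3  team  (1B, 1-aligned); 3..4  -- padding (1B); 4..8  vx  (4B, 4-aligned); sizeof = 8, alignof = 4
0..2  y  (2B, 2-aligned)
2..3  cooldown  (1B, 1-aligned)
3..16  target  (13B, 1-aligned)
16..24  z  (8B, 4-aligned)
24..26  hp  (2B, 2-aligned)
26..27  score  (1B, 1-aligned)
27..28  -- padding (1B)
28..32  ammo  (4B, 4-aligned)
32..76  x  (44B, 4-aligned)
sizeof = 76, alignof = 4
— Packet2 —
0..13  target  (13B, 1-aligned)
13..14  cooldown  (1B, 1-aligned)
14..16  -- padding (2B)
16..24  z  (8B, 4-aligned)
24..28  ammo  (4B, 4-aligned)
28..29  score  (1B, 1-aligned)
29..32  -- padding (3B)
32..76  x  (44B, 4-aligned)
76..78  hp  (2B, 2-aligned)
78..80  y  (2B, 2-aligned)
sizeof = 80, alignof = 4
76 − 80 = -4

-4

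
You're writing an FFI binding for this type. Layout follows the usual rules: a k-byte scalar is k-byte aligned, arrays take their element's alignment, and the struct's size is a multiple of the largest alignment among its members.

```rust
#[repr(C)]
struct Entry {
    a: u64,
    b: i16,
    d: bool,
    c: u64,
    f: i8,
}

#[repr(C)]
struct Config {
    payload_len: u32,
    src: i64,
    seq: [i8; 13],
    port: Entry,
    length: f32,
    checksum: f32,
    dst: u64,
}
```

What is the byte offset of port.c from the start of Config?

48

Entry: a at 0 (size 8, align 8) → ends 8; b at 8 (size 2, align 2) → ends 10; d at 10 (size 1, align 1) → ends 11; pad 5 to align 8 for c; c at 16 (size 8, align 8) → ends 24; f at 24 (size 1, align 1) → ends 25; tail pad 7 to reach multiple of 8; total 32 bytes, alignment 8
payload_len at 0 (size 4, align 4) → ends 4
pad 4 to align 8 for src
src at 8 (size 8, align 8) → ends 16
seq at 16 (size 13, align 1) → ends 29
pad 3 to align 8 for port
port at 32 (size 32, align 8) → ends 64
within Entry: c at 16
32 + 16 = 48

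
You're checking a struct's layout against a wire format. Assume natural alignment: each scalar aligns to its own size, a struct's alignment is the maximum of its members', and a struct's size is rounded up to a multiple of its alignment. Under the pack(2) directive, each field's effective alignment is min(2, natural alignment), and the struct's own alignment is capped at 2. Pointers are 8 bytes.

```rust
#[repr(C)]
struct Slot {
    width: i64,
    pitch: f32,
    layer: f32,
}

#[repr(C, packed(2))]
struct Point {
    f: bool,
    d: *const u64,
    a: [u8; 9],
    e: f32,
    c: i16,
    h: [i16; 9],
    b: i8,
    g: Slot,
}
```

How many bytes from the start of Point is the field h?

Slot: 0..8  width  (8B, 8-aligned); 8..12  pitch  (4B, 4-aligned); 12..16  layer  (4B, 4-aligned); sizeof = 16, alignof = 8
0..1  f  (1B, 1-aligned)
1..2  -- padding (1B)
2..10  d  (8B, 2-aligned)
10..19  a  (9B, 1-aligned)
19..20  -- padding (1B)
20..24  e  (4B, 2-aligned)
24..26  c  (2B, 2-aligned)
26..44  h  (18B, 2-aligned)

26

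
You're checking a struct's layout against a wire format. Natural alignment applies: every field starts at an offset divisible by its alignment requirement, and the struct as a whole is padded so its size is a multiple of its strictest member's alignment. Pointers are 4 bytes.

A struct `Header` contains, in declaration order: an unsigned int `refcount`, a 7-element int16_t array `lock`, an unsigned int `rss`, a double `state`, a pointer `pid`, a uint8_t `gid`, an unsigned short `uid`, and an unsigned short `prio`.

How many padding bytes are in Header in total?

@0: refcount [4B, align 4] → 4
@4: lock [14B, align 2] → 18
+2 pad (align 4)
@20: rss [4B, align 4] → 24
@24: state [8B, align 8] → 32
@32: pid [4B, align 4] → 36
@36: gid [1B, align 1] → 37
+1 pad (align 2)
@38: uid [2B, align 2] → 40
@40: prio [2B, align 2] → 42
+6 tail pad (align 8)
size 48, align 8
data bytes 39, size 48 → padding 9

9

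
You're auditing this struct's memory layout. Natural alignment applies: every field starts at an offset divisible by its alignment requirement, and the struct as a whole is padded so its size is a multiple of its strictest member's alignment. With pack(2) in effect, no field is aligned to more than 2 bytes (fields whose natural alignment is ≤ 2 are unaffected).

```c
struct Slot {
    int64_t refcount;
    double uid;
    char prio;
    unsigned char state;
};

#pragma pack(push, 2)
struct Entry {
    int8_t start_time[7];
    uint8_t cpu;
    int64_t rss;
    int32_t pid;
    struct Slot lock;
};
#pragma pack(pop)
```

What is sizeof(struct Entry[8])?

352

Slot: @0: refcount [8B, align 8] → 8; @8: uid [8B, align 8] → 16; @16: prio [1B, align 1] → 17; @17: state [1B, align 1] → 18; +6 tail pad (align 8); size 24, align 8
@0: start_time [7B, align 1] → 7
@7: cpu [1B, align 1] → 8
@8: rss [8B, align 2] → 16
@16: pid [4B, align 2] → 20
@20: lock [24B, align 2] → 44
size 44, align 2
array of 8: 8 × 44 = 352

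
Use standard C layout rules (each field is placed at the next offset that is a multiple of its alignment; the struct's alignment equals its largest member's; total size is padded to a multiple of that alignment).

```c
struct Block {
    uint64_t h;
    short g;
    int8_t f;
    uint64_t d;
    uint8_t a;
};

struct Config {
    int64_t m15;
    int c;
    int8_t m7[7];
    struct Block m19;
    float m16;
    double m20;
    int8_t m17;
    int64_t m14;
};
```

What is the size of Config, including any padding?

88 bytes

Block: @0: h [8B, align 8] → 8; @8: g [2B, align 2] → 10; @10: f [1B, align 1] → 11; +5 pad (align 8); @16: d [8B, align 8] → 24; @24: a [1B, align 1] → 25; +7 tail pad (align 8); size 32, align 8
@0: m15 [8B, align 8] → 8
@8: c [4B, align 4] → 12
@12: m7 [7B, align 1] → 19
+5 pad (align 8)
@24: m19 [32B, align 8] → 56
@56: m16 [4B, align 4] → 60
+4 pad (align 8)
@64: m20 [8B, align 8] → 72
@72: m17 [1B, align 1] → 73
+7 pad (align 8)
@80: m14 [8B, align 8] → 88
size 88, align 8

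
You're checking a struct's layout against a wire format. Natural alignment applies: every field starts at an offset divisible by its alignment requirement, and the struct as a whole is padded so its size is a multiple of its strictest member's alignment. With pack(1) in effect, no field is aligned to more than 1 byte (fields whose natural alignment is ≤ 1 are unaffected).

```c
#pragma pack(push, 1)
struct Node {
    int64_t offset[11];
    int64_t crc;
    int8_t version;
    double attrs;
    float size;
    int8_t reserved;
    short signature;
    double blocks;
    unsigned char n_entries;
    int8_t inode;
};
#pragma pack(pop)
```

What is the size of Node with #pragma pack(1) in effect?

122

0..88  offset  (88B, 1-aligned)
88..96  crc  (8B, 1-aligned)
96..97  version  (1B, 1-aligned)
97..105  attrs  (8B, 1-aligned)
105..109  size  (4B, 1-aligned)
109..110  reserved  (1B, 1-aligned)
110..112  signature  (2B, 1-aligned)
112..120  blocks  (8B, 1-aligned)
120..121  n_entries  (1B, 1-aligned)
121..122  inode  (1B, 1-aligned)
sizeof = 122, alignof = 1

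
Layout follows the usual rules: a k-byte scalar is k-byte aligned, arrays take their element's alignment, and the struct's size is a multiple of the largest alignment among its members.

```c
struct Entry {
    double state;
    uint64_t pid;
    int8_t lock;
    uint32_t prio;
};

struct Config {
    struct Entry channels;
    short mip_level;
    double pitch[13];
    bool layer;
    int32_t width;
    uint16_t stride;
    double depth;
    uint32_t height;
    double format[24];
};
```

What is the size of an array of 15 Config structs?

5400

Entry: state at 0 (size 8, align 8) → ends 8; pid at 8 (size 8, align 8) → ends 16; lock at 16 (size 1, align 1) → ends 17; pad 3 to align 4 for prio; prio at 20 (size 4, align 4) → ends 24; total 24 bytes, alignment 8
channels at 0 (size 24, align 8) → ends 24
mip_level at 24 (size 2, align 2) → ends 26
pad 6 to align 8 for pitch
pitch at 32 (size 104, align 8) → ends 136
layer at 136 (size 1, align 1) → ends 137
pad 3 to align 4 for width
width at 140 (size 4, align 4) → ends 144
stride at 144 (size 2, align 2) → ends 146
pad 6 to align 8 for depth
depth at 152 (size 8, align 8) → ends 160
height at 160 (size 4, align 4) → ends 164
pad 4 to align 8 for format
format at 168 (size 192, align 8) → ends 360
total 360 bytes, alignment 8
array of 15: 15 × 360 = 5400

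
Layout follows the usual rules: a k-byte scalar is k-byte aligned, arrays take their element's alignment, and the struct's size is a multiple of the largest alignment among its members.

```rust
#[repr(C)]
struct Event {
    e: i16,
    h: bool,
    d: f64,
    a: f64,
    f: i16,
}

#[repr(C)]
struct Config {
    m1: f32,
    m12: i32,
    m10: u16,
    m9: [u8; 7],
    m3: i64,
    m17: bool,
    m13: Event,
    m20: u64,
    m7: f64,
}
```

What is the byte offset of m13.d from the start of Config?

Event: 0..2  e  (2B, 2-aligned); 2..3  h  (1B, 1-aligned); 3..8  -- padding (5B); 8..16  d  (8B, 8-aligned); 16..24  a  (8B, 8-aligned); 24..26  f  (2B, 2-aligned); 26..32  -- tail padding (6B); sizeof = 32, alignof = 8
0..4  m1  (4B, 4-aligned)
4..8  m12  (4B, 4-aligned)
8..10  m10  (2B, 2-aligned)
10..17  m9  (7B, 1-aligned)
17..24  -- padding (7B)
24..32  m3  (8B, 8-aligned)
32..33  m17  (1B, 1-aligned)
33..40  -- padding (7B)
40..72  m13  (32B, 8-aligned)
within Event: d at 8
40 + 8 = 48

48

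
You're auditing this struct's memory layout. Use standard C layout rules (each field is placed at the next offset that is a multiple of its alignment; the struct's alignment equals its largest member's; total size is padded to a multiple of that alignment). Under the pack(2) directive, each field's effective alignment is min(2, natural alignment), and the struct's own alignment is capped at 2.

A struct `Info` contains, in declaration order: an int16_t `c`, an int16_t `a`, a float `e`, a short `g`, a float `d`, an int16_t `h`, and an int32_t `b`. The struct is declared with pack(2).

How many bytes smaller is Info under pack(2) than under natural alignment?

4

natural layout:
  c at 0 (size 2, align 2) → ends 2
  a at 2 (size 2, align 2) → ends 4
  e at 4 (size 4, align 4) → ends 8
  g at 8 (size 2, align 2) → ends 10
  pad 2 to align 4 for d
  d at 12 (size 4, align 4) → ends 16
  h at 16 (size 2, align 2) → ends 18
  pad 2 to align 4 for b
  b at 20 (size 4, align 4) → ends 24
  total 24 bytes, alignment 4
packed(2) layout:
  c at 0 (size 2, align 2) → ends 2
  a at 2 (size 2, align 2) → ends 4
  e at 4 (size 4, align 2) → ends 8
  g at 8 (size 2, align 2) → ends 10
  d at 10 (size 4, align 2) → ends 14
  h at 14 (size 2, align 2) → ends 16
  b at 16 (size 4, align 2) → ends 20
  total 20 bytes, alignment 2
24 − 20 = 4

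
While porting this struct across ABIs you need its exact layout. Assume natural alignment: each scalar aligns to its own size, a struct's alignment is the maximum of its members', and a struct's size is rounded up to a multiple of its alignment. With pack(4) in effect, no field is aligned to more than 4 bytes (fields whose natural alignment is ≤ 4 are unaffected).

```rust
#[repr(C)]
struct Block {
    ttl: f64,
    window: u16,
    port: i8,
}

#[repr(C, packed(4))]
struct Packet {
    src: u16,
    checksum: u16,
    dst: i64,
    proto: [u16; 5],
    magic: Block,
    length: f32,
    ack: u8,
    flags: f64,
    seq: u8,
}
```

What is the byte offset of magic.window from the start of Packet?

Block: ttl at 0 (size 8, align 8) → ends 8; window at 8 (size 2, align 2) → ends 10; port at 10 (size 1, align 1) → ends 11; tail pad 5 to reach multiple of 8; total 16 bytes, alignment 8
src at 0 (size 2, align 2) → ends 2
checksum at 2 (size 2, align 2) → ends 4
dst at 4 (size 8, align 4) → ends 12
proto at 12 (size 10, align 2) → ends 22
pad 2 to align 4 for magic
magic at 24 (size 16, align 4) → ends 40
within Block: window at 8
24 + 8 = 32

32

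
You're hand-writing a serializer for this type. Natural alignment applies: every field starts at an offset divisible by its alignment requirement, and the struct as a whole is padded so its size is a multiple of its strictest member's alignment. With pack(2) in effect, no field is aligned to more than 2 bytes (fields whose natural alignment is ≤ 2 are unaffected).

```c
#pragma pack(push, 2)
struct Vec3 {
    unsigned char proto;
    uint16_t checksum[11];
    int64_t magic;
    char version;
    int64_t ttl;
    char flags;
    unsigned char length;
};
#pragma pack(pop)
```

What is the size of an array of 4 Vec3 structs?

176

@0: proto [1B, align 1] → 1
+1 pad (align 2)
@2: checksum [22B, align 2] → 24
@24: magic [8B, align 2] → 32
@32: version [1B, align 1] → 33
+1 pad (align 2)
@34: ttl [8B, align 2] → 42
@42: flags [1B, align 1] → 43
@43: length [1B, align 1] → 44
size 44, align 2
array of 4: 4 × 44 = 176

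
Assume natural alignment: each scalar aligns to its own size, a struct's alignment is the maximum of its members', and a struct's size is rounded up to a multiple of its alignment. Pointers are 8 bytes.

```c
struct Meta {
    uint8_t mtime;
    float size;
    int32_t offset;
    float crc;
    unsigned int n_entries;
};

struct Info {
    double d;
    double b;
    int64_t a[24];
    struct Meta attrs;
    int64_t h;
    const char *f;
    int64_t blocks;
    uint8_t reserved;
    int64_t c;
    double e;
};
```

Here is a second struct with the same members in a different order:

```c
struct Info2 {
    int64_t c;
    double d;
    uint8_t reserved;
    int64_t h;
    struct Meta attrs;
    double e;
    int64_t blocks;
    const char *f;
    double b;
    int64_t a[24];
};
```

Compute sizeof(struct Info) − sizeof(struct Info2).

Meta: 0..1  mtime  (1B, 1-aligned); 1..4  -- padding (3B); 4..8  size  (4B, 4-aligned); 8..12  offset  (4B, 4-aligned); 12..16  crc  (4B, 4-aligned); 16..20  n_entries  (4B, 4-aligned); sizeof = 20, alignof = 4
0..8  d  (8B, 8-aligned)
8..16  b  (8B, 8-aligned)
16..208  a  (192B, 8-aligned)
208..228  attrs  (20B, 4-aligned)
228..232  -- padding (4B)
232..240  h  (8B, 8-aligned)
240..248  f  (8B, 8-aligned)
248..256  blocks  (8B, 8-aligned)
256..257  reserved  (1B, 1-aligned)
257..264  -- padding (7B)
264..272  c  (8B, 8-aligned)
272..280  e  (8B, 8-aligned)
sizeof = 280, alignof = 8
— Info2 —
0..8  c  (8B, 8-aligned)
8..16  d  (8B, 8-aligned)
16..17  reserved  (1B, 1-aligned)
17..24  -- padding (7B)
24..32  h  (8B, 8-aligned)
32..52  attrs  (20B, 4-aligned)
52..56  -- padding (4B)
56..64  e  (8B, 8-aligned)
64..72  blocks  (8B, 8-aligned)
72..80  f  (8B, 8-aligned)
80..88  b  (8B, 8-aligned)
88..280  a  (192B, 8-aligned)
sizeof = 280, alignof = 8
280 − 280 = 0

0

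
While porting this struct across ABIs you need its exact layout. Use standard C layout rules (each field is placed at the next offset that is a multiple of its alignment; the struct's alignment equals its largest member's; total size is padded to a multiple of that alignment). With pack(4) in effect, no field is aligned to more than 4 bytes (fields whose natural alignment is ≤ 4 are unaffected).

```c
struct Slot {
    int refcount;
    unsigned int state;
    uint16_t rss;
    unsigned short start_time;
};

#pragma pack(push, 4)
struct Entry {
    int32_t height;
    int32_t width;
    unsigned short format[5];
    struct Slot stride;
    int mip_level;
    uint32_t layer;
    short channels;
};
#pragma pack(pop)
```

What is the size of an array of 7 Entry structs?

Slot: @0: refcount [4B, align 4] → 4; @4: state [4B, align 4] → 8; @8: rss [2B, align 2] → 10; @10: start_time [2B, align 2] → 12; size 12, align 4
@0: height [4B, align 4] → 4
@4: width [4B, align 4] → 8
@8: format [10B, align 2] → 18
+2 pad (align 4)
@20: stride [12B, align 4] → 32
@32: mip_level [4B, align 4] → 36
@36: layer [4B, align 4] → 40
@40: channels [2B, align 2] → 42
+2 tail pad (align 4)
size 44, align 4
array of 7: 7 × 44 = 308

308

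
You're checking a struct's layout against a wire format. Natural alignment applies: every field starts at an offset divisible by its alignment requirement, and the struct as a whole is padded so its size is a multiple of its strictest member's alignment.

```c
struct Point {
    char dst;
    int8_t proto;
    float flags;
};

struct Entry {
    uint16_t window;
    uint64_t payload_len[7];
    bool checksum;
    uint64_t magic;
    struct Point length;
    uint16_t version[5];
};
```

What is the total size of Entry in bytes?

Point: dst at 0 (size 1, align 1) → ends 1; proto at 1 (size 1, align 1) → ends 2; pad 2 to align 4 for flags; flags at 4 (size 4, align 4) → ends 8; total 8 bytes, alignment 4
window at 0 (size 2, align 2) → ends 2
pad 6 to align 8 for payload_len
payload_len at 8 (size 56, align 8) → ends 64
checksum at 64 (size 1, align 1) → ends 65
pad 7 to align 8 for magic
magic at 72 (size 8, align 8) → ends 80
length at 80 (size 8, align 4) → ends 88
version at 88 (size 10, align 2) → ends 98
tail pad 6 to reach multiple of 8
total 104 bytes, alignment 8

104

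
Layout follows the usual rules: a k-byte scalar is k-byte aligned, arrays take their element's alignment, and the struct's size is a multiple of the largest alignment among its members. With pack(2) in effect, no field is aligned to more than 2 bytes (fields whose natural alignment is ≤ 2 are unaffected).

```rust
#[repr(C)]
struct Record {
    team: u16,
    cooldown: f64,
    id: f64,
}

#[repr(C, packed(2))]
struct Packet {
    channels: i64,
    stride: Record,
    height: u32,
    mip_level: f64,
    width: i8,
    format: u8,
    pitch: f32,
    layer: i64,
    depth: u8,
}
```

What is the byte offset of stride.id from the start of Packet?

24

Record: @0: team [2B, align 2] → 2; +6 pad (align 8); @8: cooldown [8B, align 8] → 16; @16: id [8B, align 8] → 24; size 24, align 8
@0: channels [8B, align 2] → 8
@8: stride [24B, align 2] → 32
within Record: id at 16
8 + 16 = 24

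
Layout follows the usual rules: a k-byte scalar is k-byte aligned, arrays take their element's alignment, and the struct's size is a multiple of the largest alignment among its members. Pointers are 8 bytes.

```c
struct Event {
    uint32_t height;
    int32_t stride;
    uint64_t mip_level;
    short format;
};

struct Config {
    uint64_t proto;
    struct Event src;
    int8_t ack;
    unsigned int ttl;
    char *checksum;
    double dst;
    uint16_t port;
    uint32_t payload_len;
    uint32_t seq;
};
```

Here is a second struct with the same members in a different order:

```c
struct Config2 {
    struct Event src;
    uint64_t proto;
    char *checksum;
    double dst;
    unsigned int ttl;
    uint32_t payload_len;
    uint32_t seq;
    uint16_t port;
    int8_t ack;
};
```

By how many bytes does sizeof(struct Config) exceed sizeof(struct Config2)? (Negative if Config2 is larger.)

8

Event: 0..4  height  (4B, 4-aligned); 4..8  stride  (4B, 4-aligned); 8..16  mip_level  (8B, 8-aligned); 16..18  format  (2B, 2-aligned); 18..24  -- tail padding (6B); sizeof = 24, alignof = 8
0..8  proto  (8B, 8-aligned)
8..32  src  (24B, 8-aligned)
32..33  ack  (1B, 1-aligned)
33..36  -- padding (3B)
36..40  ttl  (4B, 4-aligned)
40..48  checksum  (8B, 8-aligned)
48..56  dst  (8B, 8-aligned)
56..58  port  (2B, 2-aligned)
58..60  -- padding (2B)
60..64  payload_len  (4B, 4-aligned)
64..68  seq  (4B, 4-aligned)
68..72  -- tail padding (4B)
sizeof = 72, alignof = 8
— Config2 —
0..24  src  (24B, 8-aligned)
24..32  proto  (8B, 8-aligned)
32..40  checksum  (8B, 8-aligned)
40..48  dst  (8B, 8-aligned)
48..52  ttl  (4B, 4-aligned)
52..56  payload_len  (4B, 4-aligned)
56..60  seq  (4B, 4-aligned)
60..62  port  (2B, 2-aligned)
62..63  ack  (1B, 1-aligned)
63..64  -- tail padding (1B)
sizeof = 64, alignof = 8
72 − 64 = 8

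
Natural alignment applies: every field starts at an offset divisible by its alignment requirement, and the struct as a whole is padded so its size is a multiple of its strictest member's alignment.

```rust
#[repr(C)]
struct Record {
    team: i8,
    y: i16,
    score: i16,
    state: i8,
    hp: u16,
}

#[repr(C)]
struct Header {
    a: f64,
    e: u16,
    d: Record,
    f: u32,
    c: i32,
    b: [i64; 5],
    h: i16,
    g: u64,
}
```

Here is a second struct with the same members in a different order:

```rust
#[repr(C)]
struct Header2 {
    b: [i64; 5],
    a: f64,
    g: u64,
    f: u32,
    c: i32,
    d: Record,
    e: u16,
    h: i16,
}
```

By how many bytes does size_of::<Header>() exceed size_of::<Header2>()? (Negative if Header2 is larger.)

Record: team at 0 (size 1, align 1) → ends 1; pad 1 to align 2 for y; y at 2 (size 2, align 2) → ends 4; score at 4 (size 2, align 2) → ends 6; state at 6 (size 1, align 1) → ends 7; pad 1 to align 2 for hp; hp at 8 (size 2, align 2) → ends 10; total 10 bytes, alignment 2
a at 0 (size 8, align 8) → ends 8
e at 8 (size 2, align 2) → ends 10
d at 10 (size 10, align 2) → ends 20
f at 20 (size 4, align 4) → ends 24
c at 24 (size 4, align 4) → ends 28
pad 4 to align 8 for b
b at 32 (size 40, align 8) → ends 72
h at 72 (size 2, align 2) → ends 74
pad 6 to align 8 for g
g at 80 (size 8, align 8) → ends 88
total 88 bytes, alignment 8
— Header2 —
b at 0 (size 40, align 8) → ends 40
a at 40 (size 8, align 8) → ends 48
g at 48 (size 8, align 8) → ends 56
f at 56 (size 4, align 4) → ends 60
c at 60 (size 4, align 4) → ends 64
d at 64 (size 10, align 2) → ends 74
e at 74 (size 2, align 2) → ends 76
h at 76 (size 2, align 2) → ends 78
tail pad 2 to reach multiple of 8
total 80 bytes, alignment 8
88 − 80 = 8

8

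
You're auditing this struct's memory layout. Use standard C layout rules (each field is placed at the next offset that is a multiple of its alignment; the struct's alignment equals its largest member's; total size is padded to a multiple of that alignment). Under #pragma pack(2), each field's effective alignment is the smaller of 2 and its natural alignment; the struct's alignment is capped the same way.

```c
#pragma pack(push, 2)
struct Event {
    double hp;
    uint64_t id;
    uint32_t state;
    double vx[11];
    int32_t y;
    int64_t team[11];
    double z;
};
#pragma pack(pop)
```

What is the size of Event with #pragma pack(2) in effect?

208

hp at 0 (size 8, align 2) → ends 8
id at 8 (size 8, align 2) → ends 16
state at 16 (size 4, align 2) → ends 20
vx at 20 (size 88, align 2) → ends 108
y at 108 (size 4, align 2) → ends 112
team at 112 (size 88, align 2) → ends 200
z at 200 (size 8, align 2) → ends 208
total 208 bytes, alignment 2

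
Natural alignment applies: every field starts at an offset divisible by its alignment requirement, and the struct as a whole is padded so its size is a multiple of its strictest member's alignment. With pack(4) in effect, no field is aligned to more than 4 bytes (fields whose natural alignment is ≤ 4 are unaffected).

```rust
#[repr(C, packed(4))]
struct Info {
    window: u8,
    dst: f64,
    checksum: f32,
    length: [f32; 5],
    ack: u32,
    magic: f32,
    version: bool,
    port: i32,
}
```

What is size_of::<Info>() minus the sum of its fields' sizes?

6

window at 0 (size 1, align 1) → ends 1
pad 3 to align 4 for dst
dst at 4 (size 8, align 4) → ends 12
checksum at 12 (size 4, align 4) → ends 16
length at 16 (size 20, align 4) → ends 36
ack at 36 (size 4, align 4) → ends 40
magic at 40 (size 4, align 4) → ends 44
version at 44 (size 1, align 1) → ends 45
pad 3 to align 4 for port
port at 48 (size 4, align 4) → ends 52
total 52 bytes, alignment 4
data bytes 46, size 52 → padding 6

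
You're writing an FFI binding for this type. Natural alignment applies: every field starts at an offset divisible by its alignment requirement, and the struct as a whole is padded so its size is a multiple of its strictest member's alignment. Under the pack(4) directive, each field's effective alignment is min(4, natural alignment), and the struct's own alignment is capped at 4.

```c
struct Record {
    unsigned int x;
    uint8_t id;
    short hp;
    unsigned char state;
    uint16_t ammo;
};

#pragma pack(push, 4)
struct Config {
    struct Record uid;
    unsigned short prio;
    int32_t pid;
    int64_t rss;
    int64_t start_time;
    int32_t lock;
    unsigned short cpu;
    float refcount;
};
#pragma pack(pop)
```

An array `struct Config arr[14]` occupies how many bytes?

672

Record: x at 0 (size 4, align 4) → ends 4; id at 4 (size 1, align 1) → ends 5; pad 1 to align 2 for hp; hp at 6 (size 2, align 2) → ends 8; state at 8 (size 1, align 1) → ends 9; pad 1 to align 2 for ammo; ammo at 10 (size 2, align 2) → ends 12; total 12 bytes, alignment 4
uid at 0 (size 12, align 4) → ends 12
prio at 12 (size 2, align 2) → ends 14
pad 2 to align 4 for pid
pid at 16 (size 4, align 4) → ends 20
rss at 20 (size 8, align 4) → ends 28
start_time at 28 (size 8, align 4) → ends 36
lock at 36 (size 4, align 4) → ends 40
cpu at 40 (size 2, align 2) → ends 42
pad 2 to align 4 for refcount
refcount at 44 (size 4, align 4) → ends 48
total 48 bytes, alignment 4
array of 14: 14 × 48 = 672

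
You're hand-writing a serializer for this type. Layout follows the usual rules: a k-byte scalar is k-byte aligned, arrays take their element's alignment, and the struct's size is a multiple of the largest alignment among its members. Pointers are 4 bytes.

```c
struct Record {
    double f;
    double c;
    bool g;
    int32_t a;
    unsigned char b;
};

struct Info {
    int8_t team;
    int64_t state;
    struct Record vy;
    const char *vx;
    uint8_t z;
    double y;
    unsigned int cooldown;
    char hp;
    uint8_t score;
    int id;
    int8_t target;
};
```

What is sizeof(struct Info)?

80

Record: @0: f [8B, align 8] → 8; @8: c [8B, align 8] → 16; @16: g [1B, align 1] → 17; +3 pad (align 4); @20: a [4B, align 4] → 24; @24: b [1B, align 1] → 25; +7 tail pad (align 8); size 32, align 8
@0: team [1B, align 1] → 1
+7 pad (align 8)
@8: state [8B, align 8] → 16
@16: vy [32B, align 8] → 48
@48: vx [4B, align 4] → 52
@52: z [1B, align 1] → 53
+3 pad (align 8)
@56: y [8B, align 8] → 64
@64: cooldown [4B, align 4] → 68
@68: hp [1B, align 1] → 69
@69: score [1B, align 1] → 70
+2 pad (align 4)
@72: id [4B, align 4] → 76
@76: target [1B, align 1] → 77
+3 tail pad (align 8)
size 80, align 8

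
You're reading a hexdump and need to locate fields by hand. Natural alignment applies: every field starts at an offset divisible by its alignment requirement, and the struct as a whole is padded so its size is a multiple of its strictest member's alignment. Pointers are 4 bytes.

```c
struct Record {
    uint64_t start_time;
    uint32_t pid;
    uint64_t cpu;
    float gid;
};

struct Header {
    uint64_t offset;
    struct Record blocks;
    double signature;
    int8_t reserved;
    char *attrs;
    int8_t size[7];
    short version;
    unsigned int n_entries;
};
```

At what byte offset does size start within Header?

56

Record: 0..8  start_time  (8B, 8-aligned); 8..12  pid  (4B, 4-aligned); 12..16  -- padding (4B); 16..24  cpu  (8B, 8-aligned); 24..28  gid  (4B, 4-aligned); 28..32  -- tail padding (4B); sizeof = 32, alignof = 8
0..8  offset  (8B, 8-aligned)
8..40  blocks  (32B, 8-aligned)
40..48  signature  (8B, 8-aligned)
48..49  reserved  (1B, 1-aligned)
49..52  -- padding (3B)
52..56  attrs  (4B, 4-aligned)
56..63  size  (7B, 1-aligned)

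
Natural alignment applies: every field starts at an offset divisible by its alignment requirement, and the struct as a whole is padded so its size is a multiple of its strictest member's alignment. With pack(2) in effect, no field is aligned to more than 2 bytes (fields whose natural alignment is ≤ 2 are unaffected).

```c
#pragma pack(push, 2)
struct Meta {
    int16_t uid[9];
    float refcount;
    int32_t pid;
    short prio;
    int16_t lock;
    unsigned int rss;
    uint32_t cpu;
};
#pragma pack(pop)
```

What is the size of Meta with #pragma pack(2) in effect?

uid at 0 (size 18, align 2) → ends 18
refcount at 18 (size 4, align 2) → ends 22
pid at 22 (size 4, align 2) → ends 26
prio at 26 (size 2, align 2) → ends 28
lock at 28 (size 2, align 2) → ends 30
rss at 30 (size 4, align 2) → ends 34
cpu at 34 (size 4, align 2) → ends 38
total 38 bytes, alignment 2

38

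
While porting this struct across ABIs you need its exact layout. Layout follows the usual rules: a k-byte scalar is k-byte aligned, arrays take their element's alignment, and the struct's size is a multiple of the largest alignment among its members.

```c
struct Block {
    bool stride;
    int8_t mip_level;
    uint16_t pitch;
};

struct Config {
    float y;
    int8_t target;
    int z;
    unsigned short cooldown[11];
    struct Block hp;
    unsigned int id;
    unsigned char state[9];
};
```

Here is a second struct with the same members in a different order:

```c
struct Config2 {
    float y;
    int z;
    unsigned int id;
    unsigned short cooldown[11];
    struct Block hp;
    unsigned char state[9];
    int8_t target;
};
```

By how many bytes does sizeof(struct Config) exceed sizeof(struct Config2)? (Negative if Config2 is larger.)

8

Block: @0: stride [1B, align 1] → 1; @1: mip_level [1B, align 1] → 2; @2: pitch [2B, align 2] → 4; size 4, align 2
@0: y [4B, align 4] → 4
@4: target [1B, align 1] → 5
+3 pad (align 4)
@8: z [4B, align 4] → 12
@12: cooldown [22B, align 2] → 34
@34: hp [4B, align 2] → 38
+2 pad (align 4)
@40: id [4B, align 4] → 44
@44: state [9B, align 1] → 53
+3 tail pad (align 4)
size 56, align 4
— Config2 —
@0: y [4B, align 4] → 4
@4: z [4B, align 4] → 8
@8: id [4B, align 4] → 12
@12: cooldown [22B, align 2] → 34
@34: hp [4B, align 2] → 38
@38: state [9B, align 1] → 47
@47: target [1B, align 1] → 48
size 48, align 4
56 − 48 = 8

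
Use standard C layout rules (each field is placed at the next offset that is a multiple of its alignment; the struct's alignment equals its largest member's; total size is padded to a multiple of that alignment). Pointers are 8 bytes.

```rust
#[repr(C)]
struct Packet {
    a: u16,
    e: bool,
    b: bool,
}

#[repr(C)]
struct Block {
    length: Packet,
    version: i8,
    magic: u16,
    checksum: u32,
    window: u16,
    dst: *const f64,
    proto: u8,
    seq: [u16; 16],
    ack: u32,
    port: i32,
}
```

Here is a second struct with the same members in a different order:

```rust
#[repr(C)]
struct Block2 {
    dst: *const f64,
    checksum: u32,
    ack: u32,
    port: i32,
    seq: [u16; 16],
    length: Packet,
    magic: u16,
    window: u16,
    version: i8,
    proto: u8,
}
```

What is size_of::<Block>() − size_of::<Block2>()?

8

Packet: 0..2  a  (2B, 2-aligned); 2..3  e  (1B, 1-aligned); 3..4  b  (1B, 1-aligned); sizeof = 4, alignof = 2
0..4  length  (4B, 2-aligned)
4..5  version  (1B, 1-aligned)
5..6  -- padding (1B)
6..8  magic  (2B, 2-aligned)
8..12  checksum  (4B, 4-aligned)
12..14  window  (2B, 2-aligned)
14..16  -- padding (2B)
16..24  dst  (8B, 8-aligned)
24..25  proto  (1B, 1-aligned)
25..26  -- padding (1B)
26..58  seq  (32B, 2-aligned)
58..60  -- padding (2B)
60..64  ack  (4B, 4-aligned)
64..68  port  (4B, 4-aligned)
68..72  -- tail padding (4B)
sizeof = 72, alignof = 8
— Block2 —
0..8  dst  (8B, 8-aligned)
8..12  checksum  (4B, 4-aligned)
12..16  ack  (4B, 4-aligned)
16..20  port  (4B, 4-aligned)
20..52  seq  (32B, 2-aligned)
52..56  length  (4B, 2-aligned)
56..58  magic  (2B, 2-aligned)
58..60  window  (2B, 2-aligned)
60..61  version  (1B, 1-aligned)
61..62  proto  (1B, 1-aligned)
62..64  -- tail padding (2B)
sizeof = 64, alignof = 8
72 − 64 = 8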